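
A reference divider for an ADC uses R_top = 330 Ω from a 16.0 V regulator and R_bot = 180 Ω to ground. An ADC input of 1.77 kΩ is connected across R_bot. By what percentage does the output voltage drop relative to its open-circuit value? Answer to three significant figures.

6.17 %

The divider's output (Thévenin) resistance is R_top‖R_bot = 116.5 Ω.
Fractional drop under load = R_th/(R_th + R_L) = 116.5 / (116.5 + 1770) = 0.06174.
So the output falls by 6.17 %.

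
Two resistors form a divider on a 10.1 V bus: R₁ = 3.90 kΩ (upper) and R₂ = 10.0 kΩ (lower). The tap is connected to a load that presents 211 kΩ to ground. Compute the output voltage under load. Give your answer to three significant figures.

The load sits in parallel with R₂: R₂‖R_L = (10.0 × 211) / (10.0 + 211) = 9.548 kΩ.
V_out = 10.1 × 9.548 / (3.90 + 9.548) = 10.1 × 9.548/13.45 = 7.17 V.

V_out ≈ 7.17 V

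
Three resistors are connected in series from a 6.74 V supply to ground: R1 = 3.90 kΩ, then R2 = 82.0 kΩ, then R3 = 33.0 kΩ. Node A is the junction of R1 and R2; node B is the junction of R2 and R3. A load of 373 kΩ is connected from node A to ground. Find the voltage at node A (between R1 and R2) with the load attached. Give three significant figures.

Below node A the series string R2+R3 = 115.0 kΩ sits in parallel with the 373 kΩ load: 87.90 kΩ.
V_A = 6.74 × 87.90/(3.90 + 87.90) = 6.45 V.

V ≈ 6.45 V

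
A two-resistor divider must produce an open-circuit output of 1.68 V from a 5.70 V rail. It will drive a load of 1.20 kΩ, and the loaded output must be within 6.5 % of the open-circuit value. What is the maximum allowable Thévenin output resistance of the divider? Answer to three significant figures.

R_th ≤ 83.4 Ω

Loading drop = R_th/(R_th + R_L) ≤ 0.0650, so R_th ≤ R_L · ε/(1−ε) = 1.20 kΩ × 0.0650/0.9350 = 83.4 Ω.
(Any R1, R2 with R2/(R1+R2) = 0.295 and R1‖R2 ≤ 83.4 Ω will meet the spec.)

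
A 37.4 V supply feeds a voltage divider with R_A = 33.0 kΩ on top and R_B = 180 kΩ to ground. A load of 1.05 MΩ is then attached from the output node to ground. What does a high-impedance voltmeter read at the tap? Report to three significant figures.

V_out ≈ 30.8 V

The load sits in parallel with R_B: R_B‖R_L = (180 × 1050) / (180 + 1050) = 153.7 kΩ.
V_out = 37.4 × 153.7 / (33.0 + 153.7) = 37.4 × 153.7/186.7 = 30.8 V.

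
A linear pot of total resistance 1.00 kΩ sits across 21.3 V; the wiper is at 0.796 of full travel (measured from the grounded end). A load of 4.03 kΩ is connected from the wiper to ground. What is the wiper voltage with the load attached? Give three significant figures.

V ≈ 16.3 V

The wiper splits the pot into (1−α)R = 204.0 Ω above and αR = 796.0 Ω below.
Lower section ‖ load = 664.7 Ω.
V_wiper = 21.3 × 664.7/(204.0 + 664.7) = 16.3 V.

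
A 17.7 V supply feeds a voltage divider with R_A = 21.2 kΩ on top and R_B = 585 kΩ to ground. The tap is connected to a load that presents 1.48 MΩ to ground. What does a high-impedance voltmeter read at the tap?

V_out ≈ 16.8 V

The load sits in parallel with R_B: R_B‖R_L = (585 × 1480) / (585 + 1480) = 419.3 kΩ.
V_out = 17.7 × 419.3 / (21.2 + 419.3) = 17.7 × 419.3/440.5 = 16.8 V.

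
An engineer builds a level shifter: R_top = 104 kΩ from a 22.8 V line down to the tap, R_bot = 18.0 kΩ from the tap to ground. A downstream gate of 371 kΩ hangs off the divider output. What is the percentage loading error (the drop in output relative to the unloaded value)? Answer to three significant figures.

3.97 %

The divider's output (Thévenin) resistance is R_top‖R_bot = 15.34 kΩ.
Fractional drop under load = R_th/(R_th + R_L) = 15.34 / (15.34 + 371) = 0.03972.
So the output falls by 3.97 %.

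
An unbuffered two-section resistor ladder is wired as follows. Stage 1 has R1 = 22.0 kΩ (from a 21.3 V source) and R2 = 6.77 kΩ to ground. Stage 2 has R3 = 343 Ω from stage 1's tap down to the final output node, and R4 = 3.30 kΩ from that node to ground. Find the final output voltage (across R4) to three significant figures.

V_out ≈ 1.88 V

Stage 2 presents R3+R4 = 3643 Ω as a load on stage 1's tap.
Stage 1's lower leg becomes R2‖(R3+R4) = 2368 Ω, so V_mid = 21.3 × 2368/24370 = 2.070 V.
Stage 2 is itself unloaded: V_out = V_mid × R4/(R3+R4) = 2.070 × 3300/3643 = 1.88 V.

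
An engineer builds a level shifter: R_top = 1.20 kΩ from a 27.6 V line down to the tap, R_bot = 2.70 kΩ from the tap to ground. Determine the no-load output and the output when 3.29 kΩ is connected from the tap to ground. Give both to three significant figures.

Open-circuit: V = 27.6 × 2.70/(1.20 + 2.70) = 19.1 V.
With the load, R_bot becomes R_bot‖R_L = 1.483 kΩ, so V = 27.6 × 1.483/2.683 = 15.3 V.

Unloaded: 19.1 V; loaded: 15.3 V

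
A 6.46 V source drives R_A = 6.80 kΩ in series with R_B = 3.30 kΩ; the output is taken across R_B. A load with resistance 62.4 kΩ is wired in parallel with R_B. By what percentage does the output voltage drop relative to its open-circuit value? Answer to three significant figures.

3.44 %

The divider's output (Thévenin) resistance is R_A‖R_B = 2.222 kΩ.
Fractional drop under load = R_th/(R_th + R_L) = 2.222 / (2.222 + 62.4) = 0.03438.
So the output falls by 3.44 %.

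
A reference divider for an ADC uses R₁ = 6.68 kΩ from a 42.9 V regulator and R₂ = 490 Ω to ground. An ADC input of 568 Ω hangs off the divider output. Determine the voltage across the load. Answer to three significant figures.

V_out ≈ 1.63 V

The load sits in parallel with R₂: R₂‖R_L = (490 × 568) / (490 + 568) = 263.1 Ω.
V_out = 42.9 × 263.1 / (6680 + 263.1) = 42.9 × 263.1/6943 = 1.63 V.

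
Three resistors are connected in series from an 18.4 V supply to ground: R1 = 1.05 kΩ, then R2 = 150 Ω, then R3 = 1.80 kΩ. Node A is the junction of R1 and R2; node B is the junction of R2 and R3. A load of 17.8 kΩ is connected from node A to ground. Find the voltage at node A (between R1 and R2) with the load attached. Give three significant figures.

V ≈ 11.5 V

Below node A the series string R2+R3 = 1950 Ω sits in parallel with the 17800 Ω load: 1757 Ω.
V_A = 18.4 × 1757/(1050 + 1757) = 11.5 V.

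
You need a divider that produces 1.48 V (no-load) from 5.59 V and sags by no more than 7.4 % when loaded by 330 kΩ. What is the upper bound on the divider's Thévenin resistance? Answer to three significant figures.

R_th ≤ 26.4 kΩ

Loading drop = R_th/(R_th + R_L) ≤ 0.0740, so R_th ≤ R_L · ε/(1−ε) = 330 kΩ × 0.0740/0.9260 = 26.4 kΩ.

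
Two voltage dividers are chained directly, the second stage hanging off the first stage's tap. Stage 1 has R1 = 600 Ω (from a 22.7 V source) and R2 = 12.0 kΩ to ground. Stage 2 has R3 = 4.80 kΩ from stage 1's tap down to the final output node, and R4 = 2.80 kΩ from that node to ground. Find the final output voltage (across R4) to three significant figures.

V_out ≈ 7.41 V

Stage 2 presents R3+R4 = 7600 Ω as a load on stage 1's tap.
Stage 1's lower leg becomes R2‖(R3+R4) = 4653 Ω, so V_mid = 22.7 × 4653/5253 = 20.11 V.
Stage 2 is itself unloaded: V_out = V_mid × R4/(R3+R4) = 20.11 × 2800/7600 = 7.41 V.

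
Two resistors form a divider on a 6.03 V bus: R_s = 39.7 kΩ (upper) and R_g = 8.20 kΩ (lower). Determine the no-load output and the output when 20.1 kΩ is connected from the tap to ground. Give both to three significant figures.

Open-circuit: V = 6.03 × 8.20/(39.7 + 8.20) = 1.03 V.
With the load, R_g becomes R_g‖R_L = 5.824 kΩ, so V = 6.03 × 5.824/45.52 = 0.771 V.

Unloaded: 1.03 V; loaded: 0.771 V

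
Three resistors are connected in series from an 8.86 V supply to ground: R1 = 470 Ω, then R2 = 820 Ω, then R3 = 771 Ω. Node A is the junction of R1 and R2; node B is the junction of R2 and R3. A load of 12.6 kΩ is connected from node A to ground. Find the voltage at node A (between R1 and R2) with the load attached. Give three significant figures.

V ≈ 6.65 V

Below node A the series string R2+R3 = 1591 Ω sits in parallel with the 12600 Ω load: 1413 Ω.
V_A = 8.86 × 1413/(470 + 1413) = 6.65 V.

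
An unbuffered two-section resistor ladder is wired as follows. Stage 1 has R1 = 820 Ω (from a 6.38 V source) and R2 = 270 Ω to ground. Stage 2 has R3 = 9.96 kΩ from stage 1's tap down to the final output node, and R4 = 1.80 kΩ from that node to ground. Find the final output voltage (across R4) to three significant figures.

Stage 2 presents R3+R4 = 11760 Ω as a load on stage 1's tap.
Stage 1's lower leg becomes R2‖(R3+R4) = 263.9 Ω, so V_mid = 6.38 × 263.9/1084 = 1.554 V.
Stage 2 is itself unloaded: V_out = V_mid × R4/(R3+R4) = 1.554 × 1800/11760 = 0.238 V.

V_out ≈ 0.238 V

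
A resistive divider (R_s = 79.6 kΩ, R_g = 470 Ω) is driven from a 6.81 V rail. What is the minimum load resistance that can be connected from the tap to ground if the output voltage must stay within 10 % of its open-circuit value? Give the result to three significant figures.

R_L(min) ≈ 4.21 kΩ

Output resistance R_th = R_s‖R_g = (79600 × 470)/80070 = 467.2 Ω.
The fractional drop is R_th/(R_th + R_L); requiring this ≤ 0.100 gives R_L ≥ R_th(1/0.100 − 1) = 467.2 × 9.000 = 4.21 kΩ.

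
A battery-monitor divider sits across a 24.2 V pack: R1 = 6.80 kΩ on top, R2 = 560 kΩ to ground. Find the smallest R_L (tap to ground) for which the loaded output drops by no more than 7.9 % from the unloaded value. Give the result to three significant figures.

Output resistance R_th = R1‖R2 = (6.80 × 560)/566.8 = 6.718 kΩ.
The fractional drop is R_th/(R_th + R_L); requiring this ≤ 0.0790 gives R_L ≥ R_th(1/0.0790 − 1) = 6.718 × 11.66 = 78.3 kΩ.

R_L(min) ≈ 78.3 kΩ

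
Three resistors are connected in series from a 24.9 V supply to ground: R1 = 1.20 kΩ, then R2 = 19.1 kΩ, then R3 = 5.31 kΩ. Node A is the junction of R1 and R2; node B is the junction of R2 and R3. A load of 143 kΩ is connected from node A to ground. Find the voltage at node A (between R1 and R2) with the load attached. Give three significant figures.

V ≈ 23.5 V

Below node A the series string R2+R3 = 24.41 kΩ sits in parallel with the 143 kΩ load: 20.85 kΩ.
V_A = 24.9 × 20.85/(1.20 + 20.85) = 23.5 V.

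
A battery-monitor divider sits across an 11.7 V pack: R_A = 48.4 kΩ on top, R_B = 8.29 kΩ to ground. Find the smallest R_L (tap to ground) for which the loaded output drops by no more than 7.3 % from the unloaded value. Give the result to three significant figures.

Output resistance R_th = R_A‖R_B = (48.4 × 8.29)/56.69 = 7.078 kΩ.
The fractional drop is R_th/(R_th + R_L); requiring this ≤ 0.0730 gives R_L ≥ R_th(1/0.0730 − 1) = 7.078 × 12.70 = 89.9 kΩ.

R_L(min) ≈ 89.9 kΩ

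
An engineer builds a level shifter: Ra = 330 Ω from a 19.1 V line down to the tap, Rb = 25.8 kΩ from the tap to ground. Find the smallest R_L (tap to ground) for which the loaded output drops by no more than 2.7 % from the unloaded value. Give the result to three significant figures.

R_L(min) ≈ 11.7 kΩ

Output resistance R_th = Ra‖Rb = (330 × 25800)/26130 = 325.8 Ω.
The fractional drop is R_th/(R_th + R_L); requiring this ≤ 0.0270 gives R_L ≥ R_th(1/0.0270 − 1) = 325.8 × 36.04 = 11.7 kΩ.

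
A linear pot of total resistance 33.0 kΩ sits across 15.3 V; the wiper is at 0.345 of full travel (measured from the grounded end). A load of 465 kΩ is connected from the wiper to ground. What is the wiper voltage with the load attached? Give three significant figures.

V ≈ 5.20 V

The wiper splits the pot into (1−α)R = 21.61 kΩ above and αR = 11.38 kΩ below.
Lower section ‖ load = 11.11 kΩ.
V_wiper = 15.3 × 11.11/(21.61 + 11.11) = 5.20 V.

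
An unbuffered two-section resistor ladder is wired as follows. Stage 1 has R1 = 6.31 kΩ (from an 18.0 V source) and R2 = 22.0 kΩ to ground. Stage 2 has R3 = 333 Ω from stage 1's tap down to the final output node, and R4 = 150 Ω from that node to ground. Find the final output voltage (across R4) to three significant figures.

V_out ≈ 0.390 V

Stage 2 presents R3+R4 = 483.0 Ω as a load on stage 1's tap.
Stage 1's lower leg becomes R2‖(R3+R4) = 472.6 Ω, so V_mid = 18.0 × 472.6/6783 = 1.254 V.
Stage 2 is itself unloaded: V_out = V_mid × R4/(R3+R4) = 1.254 × 150/483.0 = 0.390 V.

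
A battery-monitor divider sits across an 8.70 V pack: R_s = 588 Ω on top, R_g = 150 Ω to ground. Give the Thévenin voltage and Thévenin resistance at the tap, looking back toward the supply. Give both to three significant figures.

V_th is the open-circuit tap voltage: 8.70 × 150/(588 + 150) = 1.77 V.
With the supply zeroed, R_s and R_g appear in parallel from the tap: R_th = R_s‖R_g = (588 × 150)/738.0 = 120 Ω.

V_th = 1.77 V, R_th = 120 Ω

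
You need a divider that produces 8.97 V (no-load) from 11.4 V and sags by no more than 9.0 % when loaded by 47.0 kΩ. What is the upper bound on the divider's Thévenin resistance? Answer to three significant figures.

Loading drop = R_th/(R_th + R_L) ≤ 0.0900, so R_th ≤ R_L · ε/(1−ε) = 47.0 kΩ × 0.0900/0.9100 = 4.65 kΩ.

R_th ≤ 4.65 kΩ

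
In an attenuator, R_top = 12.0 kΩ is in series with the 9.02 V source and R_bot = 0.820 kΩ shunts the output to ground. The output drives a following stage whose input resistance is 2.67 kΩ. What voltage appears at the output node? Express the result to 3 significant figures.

The load sits in parallel with R_bot: R_bot‖R_L = (820 × 2670) / (820 + 2670) = 627.3 Ω.
V_out = 9.02 × 627.3 / (12000 + 627.3) = 9.02 × 627.3/12630 = 0.448 V.

V_out ≈ 0.448 V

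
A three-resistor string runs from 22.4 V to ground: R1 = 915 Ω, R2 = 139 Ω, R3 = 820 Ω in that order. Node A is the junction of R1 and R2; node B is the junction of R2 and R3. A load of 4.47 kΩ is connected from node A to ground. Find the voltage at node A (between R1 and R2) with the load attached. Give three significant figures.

V ≈ 10.4 V

Below node A the series string R2+R3 = 959.0 Ω sits in parallel with the 4470 Ω load: 789.6 Ω.
V_A = 22.4 × 789.6/(915 + 789.6) = 10.4 V.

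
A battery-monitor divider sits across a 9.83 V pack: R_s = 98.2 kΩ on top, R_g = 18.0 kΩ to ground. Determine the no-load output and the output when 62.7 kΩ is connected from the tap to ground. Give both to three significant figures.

Unloaded: 1.52 V; loaded: 1.23 V

Open-circuit: V = 9.83 × 18.0/(98.2 + 18.0) = 1.52 V.
With the load, R_g becomes R_g‖R_L = 13.99 kΩ, so V = 9.83 × 13.99/112.2 = 1.23 V.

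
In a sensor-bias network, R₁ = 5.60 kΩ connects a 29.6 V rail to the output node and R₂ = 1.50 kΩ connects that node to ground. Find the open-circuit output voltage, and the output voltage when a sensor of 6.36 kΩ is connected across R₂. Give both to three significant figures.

Unloaded: 6.25 V; loaded: 5.27 V

Open-circuit: V = 29.6 × 1.50/(5.60 + 1.50) = 6.25 V.
With the load, R₂ becomes R₂‖R_L = 1.214 kΩ, so V = 29.6 × 1.214/6.814 = 5.27 V.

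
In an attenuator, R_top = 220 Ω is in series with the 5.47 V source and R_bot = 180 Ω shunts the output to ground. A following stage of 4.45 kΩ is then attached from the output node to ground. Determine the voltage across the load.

The load sits in parallel with R_bot: R_bot‖R_L = (180 × 4450) / (180 + 4450) = 173.0 Ω.
V_out = 5.47 × 173.0 / (220 + 173.0) = 5.47 × 173.0/393.0 = 2.41 V.

V_out ≈ 2.41 V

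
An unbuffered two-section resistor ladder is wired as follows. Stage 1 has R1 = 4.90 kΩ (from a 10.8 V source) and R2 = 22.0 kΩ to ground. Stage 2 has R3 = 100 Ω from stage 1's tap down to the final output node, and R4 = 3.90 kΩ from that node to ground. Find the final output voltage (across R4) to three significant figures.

V_out ≈ 4.30 V

Stage 2 presents R3+R4 = 4000 Ω as a load on stage 1's tap.
Stage 1's lower leg becomes R2‖(R3+R4) = 3385 Ω, so V_mid = 10.8 × 3385/8285 = 4.412 V.
Stage 2 is itself unloaded: V_out = V_mid × R4/(R3+R4) = 4.412 × 3900/4000 = 4.30 V.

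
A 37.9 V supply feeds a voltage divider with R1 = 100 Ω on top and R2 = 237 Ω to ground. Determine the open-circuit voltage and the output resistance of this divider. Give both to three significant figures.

V_th = 26.7 V, R_th = 70.3 Ω

V_th is the open-circuit tap voltage: 37.9 × 237/(100 + 237) = 26.7 V.
With the supply zeroed, R1 and R2 appear in parallel from the tap: R_th = R1‖R2 = (100 × 237)/337.0 = 70.3 Ω.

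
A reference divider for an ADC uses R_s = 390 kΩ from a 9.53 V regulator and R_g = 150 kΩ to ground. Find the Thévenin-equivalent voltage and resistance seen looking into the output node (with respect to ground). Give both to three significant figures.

V_th = 2.65 V, R_th = 108 kΩ

V_th is the open-circuit tap voltage: 9.53 × 150/(390 + 150) = 2.65 V.
With the supply zeroed, R_s and R_g appear in parallel from the tap: R_th = R_s‖R_g = (390 × 150)/540.0 = 108 kΩ.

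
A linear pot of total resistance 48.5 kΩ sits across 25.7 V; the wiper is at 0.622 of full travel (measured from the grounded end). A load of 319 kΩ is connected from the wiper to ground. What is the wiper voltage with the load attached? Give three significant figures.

V ≈ 15.4 V

The wiper splits the pot into (1−α)R = 18.33 kΩ above and αR = 30.17 kΩ below.
Lower section ‖ load = 27.56 kΩ.
V_wiper = 25.7 × 27.56/(18.33 + 27.56) = 15.4 V.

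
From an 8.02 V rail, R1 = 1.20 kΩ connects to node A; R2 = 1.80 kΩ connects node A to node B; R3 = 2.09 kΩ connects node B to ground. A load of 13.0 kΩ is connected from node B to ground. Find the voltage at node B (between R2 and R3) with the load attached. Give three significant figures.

At node B, R3 is in parallel with the load: R3‖R_L = 1.801 kΩ.
Below node A the resistance is R2 + (R3‖R_L) = 3.601 kΩ, so V_A = 8.02 × 3.601/4.801 = 6.015 V.
Then V_B = V_A × (R3‖R_L)/(R2 + R3‖R_L) = 6.015 × 1.801/3.601 = 3.01 V.

V ≈ 3.01 V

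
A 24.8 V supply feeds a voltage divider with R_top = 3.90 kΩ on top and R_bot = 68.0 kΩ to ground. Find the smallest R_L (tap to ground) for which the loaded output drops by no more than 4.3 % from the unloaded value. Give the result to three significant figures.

R_L(min) ≈ 82.1 kΩ

Output resistance R_th = R_top‖R_bot = (3.90 × 68.0)/71.90 = 3.688 kΩ.
The fractional drop is R_th/(R_th + R_L); requiring this ≤ 0.0430 gives R_L ≥ R_th(1/0.0430 − 1) = 3.688 × 22.26 = 82.1 kΩ.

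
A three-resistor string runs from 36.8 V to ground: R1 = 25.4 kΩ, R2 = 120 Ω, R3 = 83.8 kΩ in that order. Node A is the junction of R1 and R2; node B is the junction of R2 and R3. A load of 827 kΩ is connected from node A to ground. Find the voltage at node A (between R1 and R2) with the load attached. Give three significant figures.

Below node A the series string R2+R3 = 83920 Ω sits in parallel with the 827000 Ω load: 76190 Ω.
V_A = 36.8 × 76190/(25400 + 76190) = 27.6 V.

V ≈ 27.6 V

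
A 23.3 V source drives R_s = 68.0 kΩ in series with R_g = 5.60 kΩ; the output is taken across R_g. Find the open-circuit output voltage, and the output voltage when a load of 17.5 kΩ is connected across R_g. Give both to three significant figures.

Unloaded: 1.77 V; loaded: 1.37 V

Open-circuit: V = 23.3 × 5.60/(68.0 + 5.60) = 1.77 V.
With the load, R_g becomes R_g‖R_L = 4.242 kΩ, so V = 23.3 × 4.242/72.24 = 1.37 V.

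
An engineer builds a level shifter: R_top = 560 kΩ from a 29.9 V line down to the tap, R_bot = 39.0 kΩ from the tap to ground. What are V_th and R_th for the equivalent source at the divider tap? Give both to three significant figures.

V_th is the open-circuit tap voltage: 29.9 × 39.0/(560 + 39.0) = 1.95 V.
With the supply zeroed, R_top and R_bot appear in parallel from the tap: R_th = R_top‖R_bot = (560 × 39.0)/599.0 = 36.5 kΩ.

V_th = 1.95 V, R_th = 36.5 kΩ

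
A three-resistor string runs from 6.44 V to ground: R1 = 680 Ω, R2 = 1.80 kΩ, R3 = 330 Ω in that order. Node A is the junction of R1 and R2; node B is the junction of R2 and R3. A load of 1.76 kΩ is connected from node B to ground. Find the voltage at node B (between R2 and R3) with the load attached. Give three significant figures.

At node B, R3 is in parallel with the load: R3‖R_L = 277.9 Ω.
Below node A the resistance is R2 + (R3‖R_L) = 2078 Ω, so V_A = 6.44 × 2078/2758 = 4.852 V.
Then V_B = V_A × (R3‖R_L)/(R2 + R3‖R_L) = 4.852 × 277.9/2078 = 0.649 V.

V ≈ 0.649 V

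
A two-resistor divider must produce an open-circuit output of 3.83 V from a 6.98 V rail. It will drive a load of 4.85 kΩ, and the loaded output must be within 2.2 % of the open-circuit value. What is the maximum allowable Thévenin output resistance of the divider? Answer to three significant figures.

R_th ≤ 109 Ω

Loading drop = R_th/(R_th + R_L) ≤ 0.0220, so R_th ≤ R_L · ε/(1−ε) = 4.85 kΩ × 0.0220/0.9780 = 109 Ω.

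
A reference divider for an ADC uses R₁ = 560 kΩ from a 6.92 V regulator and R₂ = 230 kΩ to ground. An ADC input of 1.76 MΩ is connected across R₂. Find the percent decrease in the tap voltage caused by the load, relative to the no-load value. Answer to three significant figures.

Unloaded V = 6.92 × 230/790.0 = 2.0147 V.
Loaded: R₂‖R_L = 203.4 kΩ, giving V = 6.92 × 203.4/763.4 = 1.8439 V.
Drop = (2.0147 − 1.8439) / 2.0147 = 8.48 %.

8.48 %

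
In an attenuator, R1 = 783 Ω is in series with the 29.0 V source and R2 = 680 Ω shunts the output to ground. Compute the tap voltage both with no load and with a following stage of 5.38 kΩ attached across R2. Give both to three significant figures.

Open-circuit: V = 29.0 × 680/(783 + 680) = 13.5 V.
With the load, R2 becomes R2‖R_L = 603.7 Ω, so V = 29.0 × 603.7/1387 = 12.6 V.

Unloaded: 13.5 V; loaded: 12.6 V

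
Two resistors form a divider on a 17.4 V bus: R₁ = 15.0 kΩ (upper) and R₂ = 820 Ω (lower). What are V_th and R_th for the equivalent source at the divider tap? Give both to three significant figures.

V_th = 0.902 V, R_th = 777 Ω

V_th is the open-circuit tap voltage: 17.4 × 820/(15000 + 820) = 0.902 V.
With the supply zeroed, R₁ and R₂ appear in parallel from the tap: R_th = R₁‖R₂ = (15000 × 820)/15820 = 777 Ω.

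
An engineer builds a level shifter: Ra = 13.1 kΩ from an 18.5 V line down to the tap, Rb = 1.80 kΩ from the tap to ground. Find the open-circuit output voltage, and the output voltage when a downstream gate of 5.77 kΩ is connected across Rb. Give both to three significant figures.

Open-circuit: V = 18.5 × 1.80/(13.1 + 1.80) = 2.23 V.
With the load, Rb becomes Rb‖R_L = 1.372 kΩ, so V = 18.5 × 1.372/14.47 = 1.75 V.

Unloaded: 2.23 V; loaded: 1.75 V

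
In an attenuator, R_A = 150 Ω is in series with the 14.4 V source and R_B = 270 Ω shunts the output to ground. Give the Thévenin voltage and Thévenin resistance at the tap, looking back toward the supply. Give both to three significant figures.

V_th = 9.26 V, R_th = 96.4 Ω

V_th is the open-circuit tap voltage: 14.4 × 270/(150 + 270) = 9.26 V.
With the supply zeroed, R_A and R_B appear in parallel from the tap: R_th = R_A‖R_B = (150 × 270)/420.0 = 96.4 Ω.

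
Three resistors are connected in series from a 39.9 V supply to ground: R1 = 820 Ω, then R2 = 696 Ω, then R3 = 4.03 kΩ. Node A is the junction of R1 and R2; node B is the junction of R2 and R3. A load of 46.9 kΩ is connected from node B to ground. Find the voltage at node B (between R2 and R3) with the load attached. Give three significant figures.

At node B, R3 is in parallel with the load: R3‖R_L = 3711 Ω.
Below node A the resistance is R2 + (R3‖R_L) = 4407 Ω, so V_A = 39.9 × 4407/5227 = 33.64 V.
Then V_B = V_A × (R3‖R_L)/(R2 + R3‖R_L) = 33.64 × 3711/4407 = 28.3 V.

V ≈ 28.3 V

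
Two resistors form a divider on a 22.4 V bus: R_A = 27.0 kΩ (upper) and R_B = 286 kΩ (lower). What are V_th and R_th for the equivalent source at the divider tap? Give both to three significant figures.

V_th = 20.5 V, R_th = 24.7 kΩ

V_th is the open-circuit tap voltage: 22.4 × 286/(27.0 + 286) = 20.5 V.
With the supply zeroed, R_A and R_B appear in parallel from the tap: R_th = R_A‖R_B = (27.0 × 286)/313.0 = 24.7 kΩ.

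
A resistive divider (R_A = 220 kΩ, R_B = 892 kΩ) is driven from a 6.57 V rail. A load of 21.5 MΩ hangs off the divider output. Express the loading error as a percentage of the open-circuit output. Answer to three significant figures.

0.814 %

The divider's output (Thévenin) resistance is R_A‖R_B = 176.5 kΩ.
Fractional drop under load = R_th/(R_th + R_L) = 176.5 / (176.5 + 21500) = 0.008141.
So the output falls by 0.814 %.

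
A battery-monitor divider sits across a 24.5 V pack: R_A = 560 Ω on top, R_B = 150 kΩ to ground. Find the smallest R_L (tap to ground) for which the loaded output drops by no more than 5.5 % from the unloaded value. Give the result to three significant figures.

Output resistance R_th = R_A‖R_B = (560 × 150000)/150600 = 557.9 Ω.
The fractional drop is R_th/(R_th + R_L); requiring this ≤ 0.0550 gives R_L ≥ R_th(1/0.0550 − 1) = 557.9 × 17.18 = 9.59 kΩ.

R_L(min) ≈ 9.59 kΩ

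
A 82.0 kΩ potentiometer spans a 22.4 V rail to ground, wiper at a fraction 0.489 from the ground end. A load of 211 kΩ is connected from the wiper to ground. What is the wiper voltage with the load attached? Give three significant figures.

V ≈ 9.98 V

The wiper splits the pot into (1−α)R = 41.90 kΩ above and αR = 40.10 kΩ below.
Lower section ‖ load = 33.69 kΩ.
V_wiper = 22.4 × 33.69/(41.90 + 33.69) = 9.98 V.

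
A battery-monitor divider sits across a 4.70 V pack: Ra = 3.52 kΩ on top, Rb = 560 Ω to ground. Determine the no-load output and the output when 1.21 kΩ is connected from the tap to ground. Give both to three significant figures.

Open-circuit: V = 4.70 × 560/(3520 + 560) = 0.645 V.
With the load, Rb becomes Rb‖R_L = 382.8 Ω, so V = 4.70 × 382.8/3903 = 0.461 V.

Unloaded: 0.645 V; loaded: 0.461 V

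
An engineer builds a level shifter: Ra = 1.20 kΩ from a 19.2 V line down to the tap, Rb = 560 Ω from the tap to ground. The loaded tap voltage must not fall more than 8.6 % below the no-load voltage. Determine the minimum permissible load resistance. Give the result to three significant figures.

Output resistance R_th = Ra‖Rb = (1200 × 560)/1760 = 381.8 Ω.
The fractional drop is R_th/(R_th + R_L); requiring this ≤ 0.0860 gives R_L ≥ R_th(1/0.0860 − 1) = 381.8 × 10.63 = 4.06 kΩ.

R_L(min) ≈ 4.06 kΩ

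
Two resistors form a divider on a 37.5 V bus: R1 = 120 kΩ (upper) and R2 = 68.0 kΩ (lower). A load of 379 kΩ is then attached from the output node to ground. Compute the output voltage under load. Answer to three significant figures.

The load sits in parallel with R2: R2‖R_L = (68.0 × 379) / (68.0 + 379) = 57.66 kΩ.
V_out = 37.5 × 57.66 / (120 + 57.66) = 37.5 × 57.66/177.7 = 12.2 V.
(Unloaded it would have been 13.6 V.)

V_out ≈ 12.2 V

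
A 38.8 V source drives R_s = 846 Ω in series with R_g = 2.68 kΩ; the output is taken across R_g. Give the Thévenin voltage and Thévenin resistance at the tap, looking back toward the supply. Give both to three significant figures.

V_th = 29.5 V, R_th = 643 Ω

V_th is the open-circuit tap voltage: 38.8 × 2680/(846 + 2680) = 29.5 V.
With the supply zeroed, R_s and R_g appear in parallel from the tap: R_th = R_s‖R_g = (846 × 2680)/3526 = 643 Ω.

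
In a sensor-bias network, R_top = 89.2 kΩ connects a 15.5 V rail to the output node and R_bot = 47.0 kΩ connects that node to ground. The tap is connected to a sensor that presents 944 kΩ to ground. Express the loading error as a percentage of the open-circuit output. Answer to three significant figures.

3.16 %

The divider's output (Thévenin) resistance is R_top‖R_bot = 30.78 kΩ.
Fractional drop under load = R_th/(R_th + R_L) = 30.78 / (30.78 + 944) = 0.03158.
So the output falls by 3.16 %.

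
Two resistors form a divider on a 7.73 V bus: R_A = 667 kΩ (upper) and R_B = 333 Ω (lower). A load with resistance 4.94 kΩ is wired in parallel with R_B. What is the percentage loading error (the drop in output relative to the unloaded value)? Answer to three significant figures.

The divider's output (Thévenin) resistance is R_A‖R_B = 332.8 Ω.
Fractional drop under load = R_th/(R_th + R_L) = 332.8 / (332.8 + 4940) = 0.06312.
So the output falls by 6.31 %.

6.31 %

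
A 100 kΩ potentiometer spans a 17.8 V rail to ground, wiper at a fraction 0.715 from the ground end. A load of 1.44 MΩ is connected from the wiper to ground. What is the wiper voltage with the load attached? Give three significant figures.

The wiper splits the pot into (1−α)R = 28.50 kΩ above and αR = 71.50 kΩ below.
Lower section ‖ load = 68.12 kΩ.
V_wiper = 17.8 × 68.12/(28.50 + 68.12) = 12.5 V.

V ≈ 12.5 V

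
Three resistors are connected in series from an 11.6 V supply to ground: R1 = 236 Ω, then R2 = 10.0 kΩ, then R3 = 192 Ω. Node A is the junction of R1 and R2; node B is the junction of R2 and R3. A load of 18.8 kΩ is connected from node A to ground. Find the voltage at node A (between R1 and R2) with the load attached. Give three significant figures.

V ≈ 11.2 V

Below node A the series string R2+R3 = 10190 Ω sits in parallel with the 18800 Ω load: 6609 Ω.
V_A = 11.6 × 6609/(236 + 6609) = 11.2 V.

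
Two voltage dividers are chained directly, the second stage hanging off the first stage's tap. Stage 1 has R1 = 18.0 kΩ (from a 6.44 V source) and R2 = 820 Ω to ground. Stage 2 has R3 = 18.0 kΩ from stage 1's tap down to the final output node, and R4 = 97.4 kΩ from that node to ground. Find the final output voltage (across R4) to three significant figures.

V_out ≈ 0.235 V

Stage 2 presents R3+R4 = 115400 Ω as a load on stage 1's tap.
Stage 1's lower leg becomes R2‖(R3+R4) = 814.2 Ω, so V_mid = 6.44 × 814.2/18810 = 0.2787 V.
Stage 2 is itself unloaded: V_out = V_mid × R4/(R3+R4) = 0.2787 × 97400/115400 = 0.235 V.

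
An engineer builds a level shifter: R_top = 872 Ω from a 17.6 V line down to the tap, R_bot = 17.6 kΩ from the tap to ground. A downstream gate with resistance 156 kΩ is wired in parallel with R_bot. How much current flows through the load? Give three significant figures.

R_bot‖R_L = 15820 Ω; V_out = 17.6 × 15820/16690 = 16.68 V.
I_L = V_out / R_L = 16.68 / 156 kΩ = 0.107 mA.

I_L ≈ 0.107 mA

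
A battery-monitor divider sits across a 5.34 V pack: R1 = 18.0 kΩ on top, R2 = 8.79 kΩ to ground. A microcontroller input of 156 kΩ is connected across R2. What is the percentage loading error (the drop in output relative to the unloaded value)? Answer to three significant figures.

3.65 %

The divider's output (Thévenin) resistance is R1‖R2 = 5.906 kΩ.
Fractional drop under load = R_th/(R_th + R_L) = 5.906 / (5.906 + 156) = 0.03648.
So the output falls by 3.65 %.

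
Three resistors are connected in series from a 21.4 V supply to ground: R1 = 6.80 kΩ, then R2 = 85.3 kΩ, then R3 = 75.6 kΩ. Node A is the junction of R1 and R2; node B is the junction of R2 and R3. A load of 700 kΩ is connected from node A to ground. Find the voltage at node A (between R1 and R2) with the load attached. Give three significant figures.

V ≈ 20.3 V

Below node A the series string R2+R3 = 160.9 kΩ sits in parallel with the 700 kΩ load: 130.8 kΩ.
V_A = 21.4 × 130.8/(6.80 + 130.8) = 20.3 V.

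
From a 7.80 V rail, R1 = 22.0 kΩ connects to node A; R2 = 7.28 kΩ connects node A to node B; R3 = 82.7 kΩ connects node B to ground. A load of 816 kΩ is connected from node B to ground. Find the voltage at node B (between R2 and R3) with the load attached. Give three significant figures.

At node B, R3 is in parallel with the load: R3‖R_L = 75.09 kΩ.
Below node A the resistance is R2 + (R3‖R_L) = 82.37 kΩ, so V_A = 7.80 × 82.37/104.4 = 6.156 V.
Then V_B = V_A × (R3‖R_L)/(R2 + R3‖R_L) = 6.156 × 75.09/82.37 = 5.61 V.

V ≈ 5.61 V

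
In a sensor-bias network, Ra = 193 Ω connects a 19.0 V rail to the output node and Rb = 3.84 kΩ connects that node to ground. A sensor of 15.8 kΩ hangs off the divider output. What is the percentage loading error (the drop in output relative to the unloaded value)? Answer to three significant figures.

1.15 %

The divider's output (Thévenin) resistance is Ra‖Rb = 183.8 Ω.
Fractional drop under load = R_th/(R_th + R_L) = 183.8 / (183.8 + 15800) = 0.01150.
So the output falls by 1.15 %.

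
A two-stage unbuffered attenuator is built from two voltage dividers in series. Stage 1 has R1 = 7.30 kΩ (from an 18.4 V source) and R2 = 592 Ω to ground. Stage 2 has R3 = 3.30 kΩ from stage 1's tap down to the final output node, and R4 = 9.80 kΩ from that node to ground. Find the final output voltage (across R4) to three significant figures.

Stage 2 presents R3+R4 = 13100 Ω as a load on stage 1's tap.
Stage 1's lower leg becomes R2‖(R3+R4) = 566.4 Ω, so V_mid = 18.4 × 566.4/7866 = 1.325 V.
Stage 2 is itself unloaded: V_out = V_mid × R4/(R3+R4) = 1.325 × 9800/13100 = 0.991 V.

V_out ≈ 0.991 V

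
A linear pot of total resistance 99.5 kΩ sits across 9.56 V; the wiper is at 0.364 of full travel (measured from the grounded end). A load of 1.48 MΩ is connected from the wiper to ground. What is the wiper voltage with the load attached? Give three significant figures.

V ≈ 3.43 V

The wiper splits the pot into (1−α)R = 63.28 kΩ above and αR = 36.22 kΩ below.
Lower section ‖ load = 35.35 kΩ.
V_wiper = 9.56 × 35.35/(63.28 + 35.35) = 3.43 V.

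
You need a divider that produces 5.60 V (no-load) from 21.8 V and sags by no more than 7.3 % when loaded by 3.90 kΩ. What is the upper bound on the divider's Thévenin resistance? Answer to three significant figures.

R_th ≤ 307 Ω

Loading drop = R_th/(R_th + R_L) ≤ 0.0730, so R_th ≤ R_L · ε/(1−ε) = 3.90 kΩ × 0.0730/0.9270 = 307 Ω.
(Any R1, R2 with R2/(R1+R2) = 0.257 and R1‖R2 ≤ 307 Ω will meet the spec.)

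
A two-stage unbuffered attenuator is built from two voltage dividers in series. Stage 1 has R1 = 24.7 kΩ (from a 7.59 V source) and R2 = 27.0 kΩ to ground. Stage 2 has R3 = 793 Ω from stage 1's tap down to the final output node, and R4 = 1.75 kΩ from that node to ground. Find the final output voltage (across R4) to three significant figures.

Stage 2 presents R3+R4 = 2543 Ω as a load on stage 1's tap.
Stage 1's lower leg becomes R2‖(R3+R4) = 2324 Ω, so V_mid = 7.59 × 2324/27020 = 0.6527 V.
Stage 2 is itself unloaded: V_out = V_mid × R4/(R3+R4) = 0.6527 × 1750/2543 = 0.449 V.

V_out ≈ 0.449 V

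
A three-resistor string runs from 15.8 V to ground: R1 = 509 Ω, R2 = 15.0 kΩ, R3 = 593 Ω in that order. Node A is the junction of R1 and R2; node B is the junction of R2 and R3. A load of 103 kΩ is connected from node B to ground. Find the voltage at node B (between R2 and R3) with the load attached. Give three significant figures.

At node B, R3 is in parallel with the load: R3‖R_L = 589.6 Ω.
Below node A the resistance is R2 + (R3‖R_L) = 15590 Ω, so V_A = 15.8 × 15590/16100 = 15.30 V.
Then V_B = V_A × (R3‖R_L)/(R2 + R3‖R_L) = 15.30 × 589.6/15590 = 0.579 V.

V ≈ 0.579 V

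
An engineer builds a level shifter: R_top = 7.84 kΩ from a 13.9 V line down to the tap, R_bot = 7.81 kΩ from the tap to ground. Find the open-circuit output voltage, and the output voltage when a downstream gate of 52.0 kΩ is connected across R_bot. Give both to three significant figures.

Unloaded: 6.94 V; loaded: 6.45 V

Open-circuit: V = 13.9 × 7.81/(7.84 + 7.81) = 6.94 V.
With the load, R_bot becomes R_bot‖R_L = 6.790 kΩ, so V = 13.9 × 6.790/14.63 = 6.45 V.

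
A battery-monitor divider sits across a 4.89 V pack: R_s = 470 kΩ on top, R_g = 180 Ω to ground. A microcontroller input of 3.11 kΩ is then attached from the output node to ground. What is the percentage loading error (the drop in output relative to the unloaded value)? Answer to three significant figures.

The divider's output (Thévenin) resistance is R_s‖R_g = 179.9 Ω.
Fractional drop under load = R_th/(R_th + R_L) = 179.9 / (179.9 + 3110) = 0.05469.
So the output falls by 5.47 %.

5.47 %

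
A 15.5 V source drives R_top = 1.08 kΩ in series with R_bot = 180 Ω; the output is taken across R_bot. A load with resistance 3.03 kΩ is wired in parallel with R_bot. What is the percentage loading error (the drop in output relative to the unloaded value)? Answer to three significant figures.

4.85 %

The divider's output (Thévenin) resistance is R_top‖R_bot = 154.3 Ω.
Fractional drop under load = R_th/(R_th + R_L) = 154.3 / (154.3 + 3030) = 0.04845.
So the output falls by 4.85 %.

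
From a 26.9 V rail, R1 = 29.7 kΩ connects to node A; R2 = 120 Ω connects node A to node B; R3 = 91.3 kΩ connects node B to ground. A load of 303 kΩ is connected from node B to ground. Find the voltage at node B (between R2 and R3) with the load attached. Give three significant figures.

V ≈ 18.9 V

At node B, R3 is in parallel with the load: R3‖R_L = 70160 Ω.
Below node A the resistance is R2 + (R3‖R_L) = 70280 Ω, so V_A = 26.9 × 70280/99980 = 18.91 V.
Then V_B = V_A × (R3‖R_L)/(R2 + R3‖R_L) = 18.91 × 70160/70280 = 18.9 V.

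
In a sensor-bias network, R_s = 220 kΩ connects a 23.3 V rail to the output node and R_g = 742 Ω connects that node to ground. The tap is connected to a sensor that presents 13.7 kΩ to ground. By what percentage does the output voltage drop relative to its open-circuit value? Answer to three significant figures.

5.12 %

The divider's output (Thévenin) resistance is R_s‖R_g = 739.5 Ω.
Fractional drop under load = R_th/(R_th + R_L) = 739.5 / (739.5 + 13700) = 0.05121.
So the output falls by 5.12 %.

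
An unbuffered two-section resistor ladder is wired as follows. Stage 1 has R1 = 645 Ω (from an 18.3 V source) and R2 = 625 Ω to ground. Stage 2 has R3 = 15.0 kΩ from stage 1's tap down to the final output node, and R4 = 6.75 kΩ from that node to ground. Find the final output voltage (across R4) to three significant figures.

V_out ≈ 2.75 V

Stage 2 presents R3+R4 = 21750 Ω as a load on stage 1's tap.
Stage 1's lower leg becomes R2‖(R3+R4) = 607.5 Ω, so V_mid = 18.3 × 607.5/1253 = 8.876 V.
Stage 2 is itself unloaded: V_out = V_mid × R4/(R3+R4) = 8.876 × 6750/21750 = 2.75 V.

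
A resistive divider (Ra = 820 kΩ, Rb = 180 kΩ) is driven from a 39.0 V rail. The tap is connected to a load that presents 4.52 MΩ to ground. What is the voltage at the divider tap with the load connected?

V_out ≈ 6.80 V

The load sits in parallel with Rb: Rb‖R_L = (180 × 4520) / (180 + 4520) = 173.1 kΩ.
V_out = 39.0 × 173.1 / (820 + 173.1) = 39.0 × 173.1/993.1 = 6.80 V.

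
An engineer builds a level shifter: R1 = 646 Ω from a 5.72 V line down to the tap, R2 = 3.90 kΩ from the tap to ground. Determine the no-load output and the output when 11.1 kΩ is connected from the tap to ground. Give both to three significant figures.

Unloaded: 4.91 V; loaded: 4.67 V

Open-circuit: V = 5.72 × 3900/(646 + 3900) = 4.91 V.
With the load, R2 becomes R2‖R_L = 2886 Ω, so V = 5.72 × 2886/3532 = 4.67 V.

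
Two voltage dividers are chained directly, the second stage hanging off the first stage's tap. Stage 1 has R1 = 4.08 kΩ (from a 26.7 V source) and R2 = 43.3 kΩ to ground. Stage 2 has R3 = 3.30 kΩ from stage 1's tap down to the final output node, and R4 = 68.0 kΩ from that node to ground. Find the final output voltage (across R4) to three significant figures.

Stage 2 presents R3+R4 = 71.30 kΩ as a load on stage 1's tap.
Stage 1's lower leg becomes R2‖(R3+R4) = 26.94 kΩ, so V_mid = 26.7 × 26.94/31.02 = 23.19 V.
Stage 2 is itself unloaded: V_out = V_mid × R4/(R3+R4) = 23.19 × 68.0/71.30 = 22.1 V.

V_out ≈ 22.1 V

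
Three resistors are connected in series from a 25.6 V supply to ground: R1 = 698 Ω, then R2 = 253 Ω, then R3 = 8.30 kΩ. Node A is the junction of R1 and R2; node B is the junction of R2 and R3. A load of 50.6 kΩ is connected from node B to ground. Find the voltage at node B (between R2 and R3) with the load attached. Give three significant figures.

V ≈ 22.6 V

At node B, R3 is in parallel with the load: R3‖R_L = 7130 Ω.
Below node A the resistance is R2 + (R3‖R_L) = 7383 Ω, so V_A = 25.6 × 7383/8081 = 23.39 V.
Then V_B = V_A × (R3‖R_L)/(R2 + R3‖R_L) = 23.39 × 7130/7383 = 22.6 V.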